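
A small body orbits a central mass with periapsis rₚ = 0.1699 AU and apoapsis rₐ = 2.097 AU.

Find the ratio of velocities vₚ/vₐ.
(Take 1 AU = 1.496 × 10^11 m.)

Convert to SI: rₚ = 0.1699 AU = 2.5417e+10 m; rₐ = 2.097 AU = 3.13711e+11 m.
Conservation of angular momentum gives rₚvₚ = rₐvₐ, so vₚ/vₐ = rₐ/rₚ.
vₚ/vₐ = 3.13711e+11 / 2.5417e+10 ≈ 12.34.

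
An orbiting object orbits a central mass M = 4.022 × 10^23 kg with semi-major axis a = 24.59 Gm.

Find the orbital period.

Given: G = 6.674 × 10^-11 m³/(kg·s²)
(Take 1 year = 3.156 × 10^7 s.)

Convert to SI: a = 24.59 Gm = 2.459e+10 m.
GM = G · M = 6.674e-11 · 4.022e+23 = 2.68428e+13 m³/s².
Kepler's third law: T = 2π √(a³ / GM).
Substituting a = 2.459e+10 m and GM = 2.68428e+13 m³/s²:
T = 2π √((2.459e+10)³ / 2.68428e+13) s
T ≈ 4.676e+09 s = 148.2 years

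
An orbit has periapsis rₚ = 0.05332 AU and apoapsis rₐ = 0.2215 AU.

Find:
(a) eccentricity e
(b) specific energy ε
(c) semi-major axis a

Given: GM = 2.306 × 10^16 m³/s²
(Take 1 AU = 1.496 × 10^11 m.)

Convert to SI: rₚ = 0.05332 AU = 7.97667e+09 m; rₐ = 0.2215 AU = 3.31364e+10 m.
(a) e = (rₐ − rₚ)/(rₐ + rₚ) = (3.31364e+10 − 7.97667e+09)/(3.31364e+10 + 7.97667e+09) ≈ 0.612
(b) With a = (rₚ + rₐ)/2 = 2.05565e+10 m, ε = −GM/(2a) = −2.306e+16/(2 · 2.05565e+10) J/kg ≈ -5.609e+05 J/kg
(c) a = (rₚ + rₐ)/2 = (7.97667e+09 + 3.31364e+10)/2 ≈ 2.056e+10 m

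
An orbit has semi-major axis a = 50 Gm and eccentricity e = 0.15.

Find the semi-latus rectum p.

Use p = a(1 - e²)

Convert to SI: a = 50 Gm = 5e+10 m.
p = a (1 − e²).
p = 5e+10 · (1 − (0.15)²) = 5e+10 · 0.9775 ≈ 4.888e+10 m = 48.88 Gm.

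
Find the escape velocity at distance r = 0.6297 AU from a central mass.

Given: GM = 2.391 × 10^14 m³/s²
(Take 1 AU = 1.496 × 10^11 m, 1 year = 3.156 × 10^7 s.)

Convert to SI: r = 0.6297 AU = 9.42031e+10 m.
Escape velocity comes from setting total energy to zero: ½v² − GM/r = 0 ⇒ v_esc = √(2GM / r).
v_esc = √(2 · 2.391e+14 / 9.42031e+10) m/s ≈ 71.25 m/s = 0.01503 AU/year.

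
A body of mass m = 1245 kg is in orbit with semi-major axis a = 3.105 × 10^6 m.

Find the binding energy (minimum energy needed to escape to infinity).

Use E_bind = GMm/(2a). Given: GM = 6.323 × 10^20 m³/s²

Total orbital energy is E = −GMm/(2a); binding energy is E_bind = −E = GMm/(2a).
E_bind = 6.323e+20 · 1245 / (2 · 3.105e+06) J ≈ 1.268e+17 J = 126.8 PJ.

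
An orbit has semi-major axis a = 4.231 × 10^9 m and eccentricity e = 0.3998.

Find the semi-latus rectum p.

p = a (1 − e²).
p = 4.231e+09 · (1 − (0.3998)²) = 4.231e+09 · 0.84016 ≈ 3.555e+09 m = 3.555 × 10^9 m.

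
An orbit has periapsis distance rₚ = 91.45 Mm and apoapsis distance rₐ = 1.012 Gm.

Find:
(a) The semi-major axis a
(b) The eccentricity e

Convert to SI: rₚ = 91.45 Mm = 9.145e+07 m; rₐ = 1.012 Gm = 1.012e+09 m.
(a) a = (rₚ + rₐ) / 2 = (9.145e+07 + 1.012e+09) / 2 ≈ 5.517e+08 m = 551.7 Mm.
(b) e = (rₐ − rₚ) / (rₐ + rₚ) = (1.012e+09 − 9.145e+07) / (1.012e+09 + 9.145e+07) ≈ 0.8342.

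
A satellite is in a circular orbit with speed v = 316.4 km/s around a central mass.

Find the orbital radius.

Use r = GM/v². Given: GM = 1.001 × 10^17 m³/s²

Convert to SI: v = 316.4 km/s = 316400 m/s.
For a circular orbit, v² = GM / r, so r = GM / v².
r = 1.001e+17 / (316400)² m ≈ 9.999e+05 m = 999.9 km.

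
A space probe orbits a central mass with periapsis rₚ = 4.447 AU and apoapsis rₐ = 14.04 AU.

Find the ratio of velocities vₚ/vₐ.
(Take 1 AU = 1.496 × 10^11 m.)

Convert to SI: rₚ = 4.447 AU = 6.65271e+11 m; rₐ = 14.04 AU = 2.10038e+12 m.
Conservation of angular momentum gives rₚvₚ = rₐvₐ, so vₚ/vₐ = rₐ/rₚ.
vₚ/vₐ = 2.10038e+12 / 6.65271e+11 ≈ 3.157.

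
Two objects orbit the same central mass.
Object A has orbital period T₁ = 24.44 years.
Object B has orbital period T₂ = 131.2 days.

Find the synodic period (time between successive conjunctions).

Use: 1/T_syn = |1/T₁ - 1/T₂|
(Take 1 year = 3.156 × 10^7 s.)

Convert to SI: T₁ = 24.44 years = 7.71326e+08 s; T₂ = 131.2 days = 1.13357e+07 s.
T_syn = |T₁ · T₂ / (T₁ − T₂)|.
T_syn = |7.71326e+08 · 1.13357e+07 / (7.71326e+08 − 1.13357e+07)| s ≈ 1.15e+07 s = 133.2 days.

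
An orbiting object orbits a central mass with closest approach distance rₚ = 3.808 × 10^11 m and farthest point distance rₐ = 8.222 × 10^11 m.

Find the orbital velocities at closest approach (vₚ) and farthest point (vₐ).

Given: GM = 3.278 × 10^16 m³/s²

Use the vis-viva equation v² = GM(2/r − 1/a) with a = (rₚ + rₐ)/2 = (3.808e+11 + 8.222e+11)/2 = 6.015e+11 m.
vₚ = √(GM · (2/rₚ − 1/a)) = √(3.278e+16 · (2/3.808e+11 − 1/6.015e+11)) m/s ≈ 343 m/s = 343 m/s.
vₐ = √(GM · (2/rₐ − 1/a)) = √(3.278e+16 · (2/8.222e+11 − 1/6.015e+11)) m/s ≈ 158.9 m/s = 158.9 m/s.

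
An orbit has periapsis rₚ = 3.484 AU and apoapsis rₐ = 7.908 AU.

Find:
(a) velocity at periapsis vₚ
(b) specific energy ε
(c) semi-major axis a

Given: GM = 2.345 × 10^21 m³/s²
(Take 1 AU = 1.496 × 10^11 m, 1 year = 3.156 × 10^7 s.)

Convert to SI: rₚ = 3.484 AU = 5.21206e+11 m; rₐ = 7.908 AU = 1.18304e+12 m.
(a) With a = (rₚ + rₐ)/2 = 8.52122e+11 m, vₚ = √(GM (2/rₚ − 1/a)) = √(2.345e+21 · (2/5.21206e+11 − 1/8.52122e+11)) m/s ≈ 7.903e+04 m/s
(b) With a = (rₚ + rₐ)/2 = 8.52122e+11 m, ε = −GM/(2a) = −2.345e+21/(2 · 8.52122e+11) J/kg ≈ -1.376e+09 J/kg
(c) a = (rₚ + rₐ)/2 = (5.21206e+11 + 1.18304e+12)/2 ≈ 8.521e+11 m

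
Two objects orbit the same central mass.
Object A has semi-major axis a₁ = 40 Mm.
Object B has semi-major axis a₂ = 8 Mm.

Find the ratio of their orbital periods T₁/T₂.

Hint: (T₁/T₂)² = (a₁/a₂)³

Convert to SI: a₁ = 40 Mm = 4e+07 m; a₂ = 8 Mm = 8e+06 m.
From Kepler's third law, (T₁/T₂)² = (a₁/a₂)³, so T₁/T₂ = (a₁/a₂)^(3/2).
a₁/a₂ = 4e+07 / 8e+06 = 5.
T₁/T₂ = (5)^(3/2) ≈ 11.18.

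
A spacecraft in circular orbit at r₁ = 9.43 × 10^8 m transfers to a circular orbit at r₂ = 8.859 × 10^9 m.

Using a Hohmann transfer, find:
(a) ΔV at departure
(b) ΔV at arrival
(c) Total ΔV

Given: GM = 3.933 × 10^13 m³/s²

Transfer semi-major axis: a_t = (r₁ + r₂)/2 = (9.43e+08 + 8.859e+09)/2 = 4.901e+09 m.
Circular speeds: v₁ = √(GM/r₁) = 204.224 m/s, v₂ = √(GM/r₂) = 66.63 m/s.
Transfer speeds (vis-viva v² = GM(2/r − 1/a_t)): v₁ᵗ = 274.572 m/s, v₂ᵗ = 29.2269 m/s.
(a) ΔV₁ = |v₁ᵗ − v₁| ≈ 70.35 m/s = 70.35 m/s.
(b) ΔV₂ = |v₂ − v₂ᵗ| ≈ 37.4 m/s = 37.4 m/s.
(c) ΔV_total = ΔV₁ + ΔV₂ ≈ 107.8 m/s = 107.8 m/s.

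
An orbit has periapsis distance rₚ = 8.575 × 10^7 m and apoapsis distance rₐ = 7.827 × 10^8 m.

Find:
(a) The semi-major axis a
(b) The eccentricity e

(a) a = (rₚ + rₐ) / 2 = (8.575e+07 + 7.827e+08) / 2 ≈ 4.342e+08 m = 4.342 × 10^8 m.
(b) e = (rₐ − rₚ) / (rₐ + rₚ) = (7.827e+08 − 8.575e+07) / (7.827e+08 + 8.575e+07) ≈ 0.8025.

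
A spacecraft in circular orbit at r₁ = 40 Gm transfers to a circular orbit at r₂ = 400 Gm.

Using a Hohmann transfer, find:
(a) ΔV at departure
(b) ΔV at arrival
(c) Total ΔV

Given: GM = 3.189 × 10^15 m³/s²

Convert to SI: r₁ = 40 Gm = 4e+10 m; r₂ = 400 Gm = 4e+11 m.
Transfer semi-major axis: a_t = (r₁ + r₂)/2 = (4e+10 + 4e+11)/2 = 2.2e+11 m.
Circular speeds: v₁ = √(GM/r₁) = 282.356 m/s, v₂ = √(GM/r₂) = 89.2889 m/s.
Transfer speeds (vis-viva v² = GM(2/r − 1/a_t)): v₁ᵗ = 380.729 m/s, v₂ᵗ = 38.0729 m/s.
(a) ΔV₁ = |v₁ᵗ − v₁| ≈ 98.37 m/s = 98.37 m/s.
(b) ΔV₂ = |v₂ − v₂ᵗ| ≈ 51.22 m/s = 51.22 m/s.
(c) ΔV_total = ΔV₁ + ΔV₂ ≈ 149.6 m/s = 149.6 m/s.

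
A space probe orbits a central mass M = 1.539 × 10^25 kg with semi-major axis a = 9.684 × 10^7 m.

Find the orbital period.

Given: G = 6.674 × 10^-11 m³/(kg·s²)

GM = G · M = 6.674e-11 · 1.539e+25 = 1.02713e+15 m³/s².
Kepler's third law: T = 2π √(a³ / GM).
Substituting a = 9.684e+07 m and GM = 1.02713e+15 m³/s²:
T = 2π √((9.684e+07)³ / 1.02713e+15) s
T ≈ 1.868e+05 s = 2.162 days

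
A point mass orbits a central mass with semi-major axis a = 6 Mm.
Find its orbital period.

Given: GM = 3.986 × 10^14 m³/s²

Convert to SI: a = 6 Mm = 6e+06 m.
Kepler's third law: T = 2π √(a³ / GM).
Substituting a = 6e+06 m and GM = 3.986e+14 m³/s²:
T = 2π √((6e+06)³ / 3.986e+14) s
T ≈ 4625 s = 1.285 hours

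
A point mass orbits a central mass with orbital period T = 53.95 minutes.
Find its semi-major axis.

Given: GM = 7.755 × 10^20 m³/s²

Convert to SI: T = 53.95 minutes = 3237 s.
Invert Kepler's third law: a = (GM · T² / (4π²))^(1/3).
Substituting T = 3237 s and GM = 7.755e+20 m³/s²:
a = (7.755e+20 · (3237)² / (4π²))^(1/3) m
a ≈ 5.904e+08 m = 5.904 × 10^8 m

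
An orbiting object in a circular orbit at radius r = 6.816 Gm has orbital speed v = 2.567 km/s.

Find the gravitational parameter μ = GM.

Convert to SI: r = 6.816 Gm = 6.816e+09 m; v = 2.567 km/s = 2567 m/s.
For a circular orbit v² = GM/r, so GM = v² · r.
GM = (2567)² · 6.816e+09 m³/s² ≈ 4.491e+16 m³/s² = 4.491 × 10^16 m³/s².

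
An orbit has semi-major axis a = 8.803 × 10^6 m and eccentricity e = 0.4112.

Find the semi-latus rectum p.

p = a (1 − e²).
p = 8.803e+06 · (1 − (0.4112)²) = 8.803e+06 · 0.830915 ≈ 7.315e+06 m = 7.315 × 10^6 m.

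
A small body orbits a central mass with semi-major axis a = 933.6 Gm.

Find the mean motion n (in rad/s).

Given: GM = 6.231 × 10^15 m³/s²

Convert to SI: a = 933.6 Gm = 9.336e+11 m.
n = √(GM / a³).
n = √(6.231e+15 / (9.336e+11)³) rad/s ≈ 8.751e-11 rad/s.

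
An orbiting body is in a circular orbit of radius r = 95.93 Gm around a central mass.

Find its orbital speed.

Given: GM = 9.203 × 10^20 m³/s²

Convert to SI: r = 95.93 Gm = 9.593e+10 m.
For a circular orbit, gravity supplies the centripetal force, so v = √(GM / r).
v = √(9.203e+20 / 9.593e+10) m/s ≈ 9.795e+04 m/s = 97.95 km/s.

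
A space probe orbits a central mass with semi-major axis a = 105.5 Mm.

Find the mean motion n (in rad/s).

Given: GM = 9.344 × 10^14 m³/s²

Convert to SI: a = 105.5 Mm = 1.055e+08 m.
n = √(GM / a³).
n = √(9.344e+14 / (1.055e+08)³) rad/s ≈ 2.821e-05 rad/s.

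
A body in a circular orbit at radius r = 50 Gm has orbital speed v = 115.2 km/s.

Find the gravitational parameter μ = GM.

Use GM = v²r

Convert to SI: r = 50 Gm = 5e+10 m; v = 115.2 km/s = 115200 m/s.
For a circular orbit v² = GM/r, so GM = v² · r.
GM = (115200)² · 5e+10 m³/s² ≈ 6.636e+20 m³/s² = 6.636 × 10^20 m³/s².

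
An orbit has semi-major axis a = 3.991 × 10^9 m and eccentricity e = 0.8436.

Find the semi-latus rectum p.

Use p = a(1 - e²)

p = a (1 − e²).
p = 3.991e+09 · (1 − (0.8436)²) = 3.991e+09 · 0.288339 ≈ 1.151e+09 m = 1.151 × 10^9 m.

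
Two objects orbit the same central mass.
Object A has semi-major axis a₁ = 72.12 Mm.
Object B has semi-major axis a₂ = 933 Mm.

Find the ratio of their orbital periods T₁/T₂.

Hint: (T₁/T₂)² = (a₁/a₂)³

Convert to SI: a₁ = 72.12 Mm = 7.212e+07 m; a₂ = 933 Mm = 9.33e+08 m.
From Kepler's third law, (T₁/T₂)² = (a₁/a₂)³, so T₁/T₂ = (a₁/a₂)^(3/2).
a₁/a₂ = 7.212e+07 / 9.33e+08 = 0.077299.
T₁/T₂ = (0.077299)^(3/2) ≈ 0.02149.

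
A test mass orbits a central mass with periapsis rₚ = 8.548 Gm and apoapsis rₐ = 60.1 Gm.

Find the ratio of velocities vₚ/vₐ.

Convert to SI: rₚ = 8.548 Gm = 8.548e+09 m; rₐ = 60.1 Gm = 6.01e+10 m.
Conservation of angular momentum gives rₚvₚ = rₐvₐ, so vₚ/vₐ = rₐ/rₚ.
vₚ/vₐ = 6.01e+10 / 8.548e+09 ≈ 7.031.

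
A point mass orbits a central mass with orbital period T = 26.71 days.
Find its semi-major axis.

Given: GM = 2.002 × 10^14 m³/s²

Convert to SI: T = 26.71 days = 2.30774e+06 s.
Invert Kepler's third law: a = (GM · T² / (4π²))^(1/3).
Substituting T = 2.30774e+06 s and GM = 2.002e+14 m³/s²:
a = (2.002e+14 · (2.30774e+06)² / (4π²))^(1/3) m
a ≈ 3e+08 m = 300 Mm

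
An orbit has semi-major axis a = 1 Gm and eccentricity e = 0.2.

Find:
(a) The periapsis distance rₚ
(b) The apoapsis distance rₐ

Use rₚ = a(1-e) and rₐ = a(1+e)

Convert to SI: a = 1 Gm = 1e+09 m.
(a) rₚ = a(1 − e) = 1e+09 · (1 − 0.2) = 1e+09 · 0.8 ≈ 8e+08 m = 800 Mm.
(b) rₐ = a(1 + e) = 1e+09 · (1 + 0.2) = 1e+09 · 1.2 ≈ 1.2e+09 m = 1.2 Gm.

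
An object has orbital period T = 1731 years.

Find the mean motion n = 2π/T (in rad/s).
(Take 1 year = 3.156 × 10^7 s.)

Convert to SI: T = 1731 years = 5.46304e+10 s.
n = 2π / T.
n = 2π / 5.46304e+10 s ≈ 1.15e-10 rad/s.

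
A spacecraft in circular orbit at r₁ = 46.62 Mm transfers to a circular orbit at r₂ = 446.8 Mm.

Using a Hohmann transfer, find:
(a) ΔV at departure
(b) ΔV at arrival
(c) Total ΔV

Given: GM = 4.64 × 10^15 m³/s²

Convert to SI: r₁ = 46.62 Mm = 4.662e+07 m; r₂ = 446.8 Mm = 4.468e+08 m.
Transfer semi-major axis: a_t = (r₁ + r₂)/2 = (4.662e+07 + 4.468e+08)/2 = 2.4671e+08 m.
Circular speeds: v₁ = √(GM/r₁) = 9976.38 m/s, v₂ = √(GM/r₂) = 3222.57 m/s.
Transfer speeds (vis-viva v² = GM(2/r − 1/a_t)): v₁ᵗ = 13425.7 m/s, v₂ᵗ = 1400.86 m/s.
(a) ΔV₁ = |v₁ᵗ − v₁| ≈ 3449 m/s = 3.449 km/s.
(b) ΔV₂ = |v₂ − v₂ᵗ| ≈ 1822 m/s = 1.822 km/s.
(c) ΔV_total = ΔV₁ + ΔV₂ ≈ 5271 m/s = 5.271 km/s.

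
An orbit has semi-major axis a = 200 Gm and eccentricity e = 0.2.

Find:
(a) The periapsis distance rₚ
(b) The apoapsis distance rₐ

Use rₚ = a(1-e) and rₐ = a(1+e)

Convert to SI: a = 200 Gm = 2e+11 m.
(a) rₚ = a(1 − e) = 2e+11 · (1 − 0.2) = 2e+11 · 0.8 ≈ 1.6e+11 m = 160 Gm.
(b) rₐ = a(1 + e) = 2e+11 · (1 + 0.2) = 2e+11 · 1.2 ≈ 2.4e+11 m = 240 Gm.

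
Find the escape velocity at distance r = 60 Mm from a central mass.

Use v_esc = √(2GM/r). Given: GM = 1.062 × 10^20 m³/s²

Convert to SI: r = 60 Mm = 6e+07 m.
Escape velocity comes from setting total energy to zero: ½v² − GM/r = 0 ⇒ v_esc = √(2GM / r).
v_esc = √(2 · 1.062e+20 / 6e+07) m/s ≈ 1.881e+06 m/s = 1881 km/s.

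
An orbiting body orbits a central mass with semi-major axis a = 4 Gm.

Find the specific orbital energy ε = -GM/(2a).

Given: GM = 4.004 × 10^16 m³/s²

Convert to SI: a = 4 Gm = 4e+09 m.
ε = −GM / (2a).
ε = −4.004e+16 / (2 · 4e+09) J/kg ≈ -5.005e+06 J/kg = -5.005 MJ/kg.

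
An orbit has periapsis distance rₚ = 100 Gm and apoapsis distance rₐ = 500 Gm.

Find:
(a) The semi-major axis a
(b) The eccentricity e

Convert to SI: rₚ = 100 Gm = 1e+11 m; rₐ = 500 Gm = 5e+11 m.
(a) a = (rₚ + rₐ) / 2 = (1e+11 + 5e+11) / 2 ≈ 3e+11 m = 300 Gm.
(b) e = (rₐ − rₚ) / (rₐ + rₚ) = (5e+11 − 1e+11) / (5e+11 + 1e+11) ≈ 0.6667.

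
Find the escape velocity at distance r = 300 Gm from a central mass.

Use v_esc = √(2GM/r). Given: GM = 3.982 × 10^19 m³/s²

Convert to SI: r = 300 Gm = 3e+11 m.
Escape velocity comes from setting total energy to zero: ½v² − GM/r = 0 ⇒ v_esc = √(2GM / r).
v_esc = √(2 · 3.982e+19 / 3e+11) m/s ≈ 1.629e+04 m/s = 16.29 km/s.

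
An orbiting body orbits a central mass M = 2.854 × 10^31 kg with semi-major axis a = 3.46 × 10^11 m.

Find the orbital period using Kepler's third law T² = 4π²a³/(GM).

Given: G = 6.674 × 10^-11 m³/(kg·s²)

GM = G · M = 6.674e-11 · 2.854e+31 = 1.90476e+21 m³/s².
Kepler's third law: T = 2π √(a³ / GM).
Substituting a = 3.46e+11 m and GM = 1.90476e+21 m³/s²:
T = 2π √((3.46e+11)³ / 1.90476e+21) s
T ≈ 2.93e+07 s = 339.1 days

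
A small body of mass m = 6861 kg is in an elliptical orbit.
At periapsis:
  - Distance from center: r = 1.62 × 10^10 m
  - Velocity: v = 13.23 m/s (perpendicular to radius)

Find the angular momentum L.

Since v is perpendicular to r, L = m · v · r.
L = 6861 · 13.23 · 1.62e+10 kg·m²/s ≈ 1.47e+15 kg·m²/s.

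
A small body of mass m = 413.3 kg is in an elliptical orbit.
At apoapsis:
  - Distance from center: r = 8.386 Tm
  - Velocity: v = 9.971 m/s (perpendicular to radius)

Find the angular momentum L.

Convert to SI: r = 8.386 Tm = 8.386e+12 m.
Since v is perpendicular to r, L = m · v · r.
L = 413.3 · 9.971 · 8.386e+12 kg·m²/s ≈ 3.456e+16 kg·m²/s.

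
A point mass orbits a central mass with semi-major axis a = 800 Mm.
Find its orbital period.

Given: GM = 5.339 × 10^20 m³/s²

Convert to SI: a = 800 Mm = 8e+08 m.
Kepler's third law: T = 2π √(a³ / GM).
Substituting a = 8e+08 m and GM = 5.339e+20 m³/s²:
T = 2π √((8e+08)³ / 5.339e+20) s
T ≈ 6153 s = 1.709 hours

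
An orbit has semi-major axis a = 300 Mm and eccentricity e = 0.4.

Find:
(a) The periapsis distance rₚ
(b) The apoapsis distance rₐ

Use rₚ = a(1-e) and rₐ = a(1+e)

Convert to SI: a = 300 Mm = 3e+08 m.
(a) rₚ = a(1 − e) = 3e+08 · (1 − 0.4) = 3e+08 · 0.6 ≈ 1.8e+08 m = 180 Mm.
(b) rₐ = a(1 + e) = 3e+08 · (1 + 0.4) = 3e+08 · 1.4 ≈ 4.2e+08 m = 420 Mm.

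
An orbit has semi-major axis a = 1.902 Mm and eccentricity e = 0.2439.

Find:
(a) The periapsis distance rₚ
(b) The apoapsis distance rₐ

Convert to SI: a = 1.902 Mm = 1.902e+06 m.
(a) rₚ = a(1 − e) = 1.902e+06 · (1 − 0.2439) = 1.902e+06 · 0.7561 ≈ 1.438e+06 m = 1.438 Mm.
(b) rₐ = a(1 + e) = 1.902e+06 · (1 + 0.2439) = 1.902e+06 · 1.2439 ≈ 2.366e+06 m = 2.366 Mm.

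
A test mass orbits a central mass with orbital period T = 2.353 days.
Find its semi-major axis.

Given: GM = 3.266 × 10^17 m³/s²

Convert to SI: T = 2.353 days = 203299 s.
Invert Kepler's third law: a = (GM · T² / (4π²))^(1/3).
Substituting T = 203299 s and GM = 3.266e+17 m³/s²:
a = (3.266e+17 · (203299)² / (4π²))^(1/3) m
a ≈ 6.993e+08 m = 6.993 × 10^8 m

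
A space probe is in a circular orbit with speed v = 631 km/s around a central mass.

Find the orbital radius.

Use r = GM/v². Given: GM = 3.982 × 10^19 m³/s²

Convert to SI: v = 631 km/s = 631000 m/s.
For a circular orbit, v² = GM / r, so r = GM / v².
r = 3.982e+19 / (631000)² m ≈ 1e+08 m = 100 Mm.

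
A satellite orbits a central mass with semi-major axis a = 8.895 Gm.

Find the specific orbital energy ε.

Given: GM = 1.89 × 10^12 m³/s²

Convert to SI: a = 8.895 Gm = 8.895e+09 m.
ε = −GM / (2a).
ε = −1.89e+12 / (2 · 8.895e+09) J/kg ≈ -106.2 J/kg = -106.2 J/kg.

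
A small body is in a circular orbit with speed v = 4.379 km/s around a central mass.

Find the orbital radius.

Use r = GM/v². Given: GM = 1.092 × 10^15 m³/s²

Convert to SI: v = 4.379 km/s = 4379 m/s.
For a circular orbit, v² = GM / r, so r = GM / v².
r = 1.092e+15 / (4379)² m ≈ 5.695e+07 m = 56.95 Mm.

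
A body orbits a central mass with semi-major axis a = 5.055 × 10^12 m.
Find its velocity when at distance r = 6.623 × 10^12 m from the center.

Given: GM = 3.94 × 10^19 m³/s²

Vis-viva: v = √(GM · (2/r − 1/a)).
2/r − 1/a = 2/6.623e+12 − 1/5.055e+12 = 1.04154e-13 m⁻¹.
v = √(3.94e+19 · 1.04154e-13) m/s ≈ 2026 m/s = 2.026 km/s.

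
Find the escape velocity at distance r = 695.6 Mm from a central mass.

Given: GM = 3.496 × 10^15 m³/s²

Convert to SI: r = 695.6 Mm = 6.956e+08 m.
Escape velocity comes from setting total energy to zero: ½v² − GM/r = 0 ⇒ v_esc = √(2GM / r).
v_esc = √(2 · 3.496e+15 / 6.956e+08) m/s ≈ 3170 m/s = 3.17 km/s.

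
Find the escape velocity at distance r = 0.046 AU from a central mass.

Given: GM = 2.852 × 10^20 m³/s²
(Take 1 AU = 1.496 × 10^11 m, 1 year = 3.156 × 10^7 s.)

Convert to SI: r = 0.046 AU = 6.8816e+09 m.
Escape velocity comes from setting total energy to zero: ½v² − GM/r = 0 ⇒ v_esc = √(2GM / r).
v_esc = √(2 · 2.852e+20 / 6.8816e+09) m/s ≈ 2.879e+05 m/s = 60.74 AU/year.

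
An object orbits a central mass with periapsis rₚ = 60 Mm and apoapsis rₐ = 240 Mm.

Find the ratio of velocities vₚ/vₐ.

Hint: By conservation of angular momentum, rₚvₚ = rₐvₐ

Convert to SI: rₚ = 60 Mm = 6e+07 m; rₐ = 240 Mm = 2.4e+08 m.
Conservation of angular momentum gives rₚvₚ = rₐvₐ, so vₚ/vₐ = rₐ/rₚ.
vₚ/vₐ = 2.4e+08 / 6e+07 ≈ 4.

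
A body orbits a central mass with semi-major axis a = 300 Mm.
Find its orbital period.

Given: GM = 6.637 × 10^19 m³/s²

Convert to SI: a = 300 Mm = 3e+08 m.
Kepler's third law: T = 2π √(a³ / GM).
Substituting a = 3e+08 m and GM = 6.637e+19 m³/s²:
T = 2π √((3e+08)³ / 6.637e+19) s
T ≈ 4008 s = 1.113 hours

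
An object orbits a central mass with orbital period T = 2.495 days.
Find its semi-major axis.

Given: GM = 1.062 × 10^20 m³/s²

Convert to SI: T = 2.495 days = 215568 s.
Invert Kepler's third law: a = (GM · T² / (4π²))^(1/3).
Substituting T = 215568 s and GM = 1.062e+20 m³/s²:
a = (1.062e+20 · (215568)² / (4π²))^(1/3) m
a ≈ 5e+09 m = 5 Gm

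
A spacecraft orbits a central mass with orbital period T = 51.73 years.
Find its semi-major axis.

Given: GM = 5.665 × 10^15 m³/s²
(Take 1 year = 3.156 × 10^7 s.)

Convert to SI: T = 51.73 years = 1.6326e+09 s.
Invert Kepler's third law: a = (GM · T² / (4π²))^(1/3).
Substituting T = 1.6326e+09 s and GM = 5.665e+15 m³/s²:
a = (5.665e+15 · (1.6326e+09)² / (4π²))^(1/3) m
a ≈ 7.259e+10 m = 72.59 Gm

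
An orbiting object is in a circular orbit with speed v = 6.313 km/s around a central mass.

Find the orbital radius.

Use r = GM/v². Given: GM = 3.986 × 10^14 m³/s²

Convert to SI: v = 6.313 km/s = 6313 m/s.
For a circular orbit, v² = GM / r, so r = GM / v².
r = 3.986e+14 / (6313)² m ≈ 1e+07 m = 10 Mm.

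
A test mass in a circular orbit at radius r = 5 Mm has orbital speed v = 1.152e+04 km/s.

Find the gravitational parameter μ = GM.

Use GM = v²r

Convert to SI: r = 5 Mm = 5e+06 m; v = 1.152e+04 km/s = 1.152e+07 m/s.
For a circular orbit v² = GM/r, so GM = v² · r.
GM = (1.152e+07)² · 5e+06 m³/s² ≈ 6.636e+20 m³/s² = 6.636 × 10^20 m³/s².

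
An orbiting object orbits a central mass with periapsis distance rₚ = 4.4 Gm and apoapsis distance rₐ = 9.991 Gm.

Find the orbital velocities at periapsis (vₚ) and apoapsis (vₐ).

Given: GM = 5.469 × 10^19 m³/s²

Convert to SI: rₚ = 4.4 Gm = 4.4e+09 m; rₐ = 9.991 Gm = 9.991e+09 m.
Use the vis-viva equation v² = GM(2/r − 1/a) with a = (rₚ + rₐ)/2 = (4.4e+09 + 9.991e+09)/2 = 7.1955e+09 m.
vₚ = √(GM · (2/rₚ − 1/a)) = √(5.469e+19 · (2/4.4e+09 − 1/7.1955e+09)) m/s ≈ 1.314e+05 m/s = 131.4 km/s.
vₐ = √(GM · (2/rₐ − 1/a)) = √(5.469e+19 · (2/9.991e+09 − 1/7.1955e+09)) m/s ≈ 5.786e+04 m/s = 57.86 km/s.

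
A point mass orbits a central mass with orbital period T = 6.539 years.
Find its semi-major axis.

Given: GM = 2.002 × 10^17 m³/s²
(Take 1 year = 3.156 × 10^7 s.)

Convert to SI: T = 6.539 years = 2.06371e+08 s.
Invert Kepler's third law: a = (GM · T² / (4π²))^(1/3).
Substituting T = 2.06371e+08 s and GM = 2.002e+17 m³/s²:
a = (2.002e+17 · (2.06371e+08)² / (4π²))^(1/3) m
a ≈ 6e+10 m = 60 Gm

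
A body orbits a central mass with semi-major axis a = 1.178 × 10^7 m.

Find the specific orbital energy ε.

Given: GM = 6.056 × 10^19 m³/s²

ε = −GM / (2a).
ε = −6.056e+19 / (2 · 1.178e+07) J/kg ≈ -2.57e+12 J/kg = -2570 GJ/kg.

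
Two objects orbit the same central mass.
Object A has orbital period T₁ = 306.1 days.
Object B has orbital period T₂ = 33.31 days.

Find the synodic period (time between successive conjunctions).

Convert to SI: T₁ = 306.1 days = 2.6447e+07 s; T₂ = 33.31 days = 2.87798e+06 s.
T_syn = |T₁ · T₂ / (T₁ − T₂)|.
T_syn = |2.6447e+07 · 2.87798e+06 / (2.6447e+07 − 2.87798e+06)| s ≈ 3.229e+06 s = 37.38 days.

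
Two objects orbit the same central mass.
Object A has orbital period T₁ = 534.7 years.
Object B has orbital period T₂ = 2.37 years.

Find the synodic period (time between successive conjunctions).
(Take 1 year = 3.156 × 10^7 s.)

Convert to SI: T₁ = 534.7 years = 1.68751e+10 s; T₂ = 2.37 years = 7.47972e+07 s.
T_syn = |T₁ · T₂ / (T₁ − T₂)|.
T_syn = |1.68751e+10 · 7.47972e+07 / (1.68751e+10 − 7.47972e+07)| s ≈ 7.513e+07 s = 2.381 years.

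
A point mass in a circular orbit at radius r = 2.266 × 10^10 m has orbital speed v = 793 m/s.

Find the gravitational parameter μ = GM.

For a circular orbit v² = GM/r, so GM = v² · r.
GM = (793)² · 2.266e+10 m³/s² ≈ 1.425e+16 m³/s² = 1.425 × 10^16 m³/s².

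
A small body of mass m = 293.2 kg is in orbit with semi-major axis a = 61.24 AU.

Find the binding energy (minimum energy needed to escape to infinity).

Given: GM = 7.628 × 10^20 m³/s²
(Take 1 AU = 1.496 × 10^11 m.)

Convert to SI: a = 61.24 AU = 9.1615e+12 m.
Total orbital energy is E = −GMm/(2a); binding energy is E_bind = −E = GMm/(2a).
E_bind = 7.628e+20 · 293.2 / (2 · 9.1615e+12) J ≈ 1.221e+10 J = 12.21 GJ.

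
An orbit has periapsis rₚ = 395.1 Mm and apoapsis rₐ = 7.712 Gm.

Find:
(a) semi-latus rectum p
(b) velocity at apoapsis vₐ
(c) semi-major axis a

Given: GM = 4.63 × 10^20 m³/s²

Convert to SI: rₚ = 395.1 Mm = 3.951e+08 m; rₐ = 7.712 Gm = 7.712e+09 m.
(a) From a = (rₚ + rₐ)/2 = 4.05355e+09 m and e = (rₐ − rₚ)/(rₐ + rₚ) = 0.90253, p = a(1 − e²) = 4.05355e+09 · (1 − (0.90253)²) ≈ 7.517e+08 m
(b) With a = (rₚ + rₐ)/2 = 4.05355e+09 m, vₐ = √(GM (2/rₐ − 1/a)) = √(4.63e+20 · (2/7.712e+09 − 1/4.05355e+09)) m/s ≈ 7.65e+04 m/s
(c) a = (rₚ + rₐ)/2 = (3.951e+08 + 7.712e+09)/2 ≈ 4.054e+09 m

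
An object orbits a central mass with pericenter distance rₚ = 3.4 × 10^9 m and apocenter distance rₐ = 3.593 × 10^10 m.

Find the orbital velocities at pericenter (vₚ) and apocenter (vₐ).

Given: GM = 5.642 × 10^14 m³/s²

Use the vis-viva equation v² = GM(2/r − 1/a) with a = (rₚ + rₐ)/2 = (3.4e+09 + 3.593e+10)/2 = 1.9665e+10 m.
vₚ = √(GM · (2/rₚ − 1/a)) = √(5.642e+14 · (2/3.4e+09 − 1/1.9665e+10)) m/s ≈ 550.6 m/s = 550.6 m/s.
vₐ = √(GM · (2/rₐ − 1/a)) = √(5.642e+14 · (2/3.593e+10 − 1/1.9665e+10)) m/s ≈ 52.11 m/s = 52.11 m/s.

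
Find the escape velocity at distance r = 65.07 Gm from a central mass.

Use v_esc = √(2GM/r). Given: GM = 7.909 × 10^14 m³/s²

Convert to SI: r = 65.07 Gm = 6.507e+10 m.
Escape velocity comes from setting total energy to zero: ½v² − GM/r = 0 ⇒ v_esc = √(2GM / r).
v_esc = √(2 · 7.909e+14 / 6.507e+10) m/s ≈ 155.9 m/s = 155.9 m/s.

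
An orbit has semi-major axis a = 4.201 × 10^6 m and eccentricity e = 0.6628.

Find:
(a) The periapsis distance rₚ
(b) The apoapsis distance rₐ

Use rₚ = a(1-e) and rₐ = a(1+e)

(a) rₚ = a(1 − e) = 4.201e+06 · (1 − 0.6628) = 4.201e+06 · 0.3372 ≈ 1.417e+06 m = 1.417 × 10^6 m.
(b) rₐ = a(1 + e) = 4.201e+06 · (1 + 0.6628) = 4.201e+06 · 1.6628 ≈ 6.985e+06 m = 6.985 × 10^6 m.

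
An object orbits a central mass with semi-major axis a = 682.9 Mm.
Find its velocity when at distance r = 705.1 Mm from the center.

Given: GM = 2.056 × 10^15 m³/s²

Convert to SI: a = 682.9 Mm = 6.829e+08 m; r = 705.1 Mm = 7.051e+08 m.
Vis-viva: v = √(GM · (2/r − 1/a)).
2/r − 1/a = 2/7.051e+08 − 1/6.829e+08 = 1.37213e-09 m⁻¹.
v = √(2.056e+15 · 1.37213e-09) m/s ≈ 1680 m/s = 1.68 km/s.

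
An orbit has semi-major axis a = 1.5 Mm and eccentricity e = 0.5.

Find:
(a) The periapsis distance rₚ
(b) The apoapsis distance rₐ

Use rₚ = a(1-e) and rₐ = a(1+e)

Convert to SI: a = 1.5 Mm = 1.5e+06 m.
(a) rₚ = a(1 − e) = 1.5e+06 · (1 − 0.5) = 1.5e+06 · 0.5 ≈ 7.5e+05 m = 750 km.
(b) rₐ = a(1 + e) = 1.5e+06 · (1 + 0.5) = 1.5e+06 · 1.5 ≈ 2.25e+06 m = 2.25 Mm.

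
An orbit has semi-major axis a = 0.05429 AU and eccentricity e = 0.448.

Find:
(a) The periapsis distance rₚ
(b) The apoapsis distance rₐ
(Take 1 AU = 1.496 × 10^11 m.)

Convert to SI: a = 0.05429 AU = 8.12178e+09 m.
(a) rₚ = a(1 − e) = 8.12178e+09 · (1 − 0.448) = 8.12178e+09 · 0.552 ≈ 4.483e+09 m = 0.02997 AU.
(b) rₐ = a(1 + e) = 8.12178e+09 · (1 + 0.448) = 8.12178e+09 · 1.448 ≈ 1.176e+10 m = 0.07861 AU.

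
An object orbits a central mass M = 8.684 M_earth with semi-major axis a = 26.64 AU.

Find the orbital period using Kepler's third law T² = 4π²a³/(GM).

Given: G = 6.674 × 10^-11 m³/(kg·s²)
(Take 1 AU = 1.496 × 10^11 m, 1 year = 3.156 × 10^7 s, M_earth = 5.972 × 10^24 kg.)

Convert to SI: a = 26.64 AU = 3.98534e+12 m; M = 8.684 M_earth = 5.18608e+25 kg.
GM = G · M = 6.674e-11 · 5.18608e+25 = 3.46119e+15 m³/s².
Kepler's third law: T = 2π √(a³ / GM).
Substituting a = 3.98534e+12 m and GM = 3.46119e+15 m³/s²:
T = 2π √((3.98534e+12)³ / 3.46119e+15) s
T ≈ 8.497e+11 s = 2.692e+04 years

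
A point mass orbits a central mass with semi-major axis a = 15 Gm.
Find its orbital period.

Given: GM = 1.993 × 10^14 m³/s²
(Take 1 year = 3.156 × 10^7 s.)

Convert to SI: a = 15 Gm = 1.5e+10 m.
Kepler's third law: T = 2π √(a³ / GM).
Substituting a = 1.5e+10 m and GM = 1.993e+14 m³/s²:
T = 2π √((1.5e+10)³ / 1.993e+14) s
T ≈ 8.176e+08 s = 25.91 years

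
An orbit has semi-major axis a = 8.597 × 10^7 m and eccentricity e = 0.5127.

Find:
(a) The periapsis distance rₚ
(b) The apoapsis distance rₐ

(a) rₚ = a(1 − e) = 8.597e+07 · (1 − 0.5127) = 8.597e+07 · 0.4873 ≈ 4.189e+07 m = 4.189 × 10^7 m.
(b) rₐ = a(1 + e) = 8.597e+07 · (1 + 0.5127) = 8.597e+07 · 1.5127 ≈ 1.3e+08 m = 1.3 × 10^8 m.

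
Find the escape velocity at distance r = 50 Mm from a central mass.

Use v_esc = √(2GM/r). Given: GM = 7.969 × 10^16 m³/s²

Convert to SI: r = 50 Mm = 5e+07 m.
Escape velocity comes from setting total energy to zero: ½v² − GM/r = 0 ⇒ v_esc = √(2GM / r).
v_esc = √(2 · 7.969e+16 / 5e+07) m/s ≈ 5.646e+04 m/s = 56.46 km/s.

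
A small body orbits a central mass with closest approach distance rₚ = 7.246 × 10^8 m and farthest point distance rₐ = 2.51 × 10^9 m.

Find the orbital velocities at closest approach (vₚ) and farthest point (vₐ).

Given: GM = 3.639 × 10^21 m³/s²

Use the vis-viva equation v² = GM(2/r − 1/a) with a = (rₚ + rₐ)/2 = (7.246e+08 + 2.51e+09)/2 = 1.6173e+09 m.
vₚ = √(GM · (2/rₚ − 1/a)) = √(3.639e+21 · (2/7.246e+08 − 1/1.6173e+09)) m/s ≈ 2.792e+06 m/s = 2792 km/s.
vₐ = √(GM · (2/rₐ − 1/a)) = √(3.639e+21 · (2/2.51e+09 − 1/1.6173e+09)) m/s ≈ 8.059e+05 m/s = 805.9 km/s.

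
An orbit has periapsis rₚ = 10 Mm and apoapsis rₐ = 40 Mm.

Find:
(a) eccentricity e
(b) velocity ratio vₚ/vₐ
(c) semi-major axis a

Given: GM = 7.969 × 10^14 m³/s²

Convert to SI: rₚ = 10 Mm = 1e+07 m; rₐ = 40 Mm = 4e+07 m.
(a) e = (rₐ − rₚ)/(rₐ + rₚ) = (4e+07 − 1e+07)/(4e+07 + 1e+07) ≈ 0.6
(b) Conservation of angular momentum (rₚvₚ = rₐvₐ) gives vₚ/vₐ = rₐ/rₚ = 4e+07/1e+07 ≈ 4
(c) a = (rₚ + rₐ)/2 = (1e+07 + 4e+07)/2 ≈ 2.5e+07 m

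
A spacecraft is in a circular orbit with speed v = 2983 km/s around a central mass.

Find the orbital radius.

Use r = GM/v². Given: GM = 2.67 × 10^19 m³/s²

Convert to SI: v = 2983 km/s = 2.983e+06 m/s.
For a circular orbit, v² = GM / r, so r = GM / v².
r = 2.67e+19 / (2.983e+06)² m ≈ 3.001e+06 m = 3.001 Mm.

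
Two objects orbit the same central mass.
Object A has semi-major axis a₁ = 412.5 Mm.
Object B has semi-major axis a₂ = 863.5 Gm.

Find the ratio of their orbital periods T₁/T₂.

Convert to SI: a₁ = 412.5 Mm = 4.125e+08 m; a₂ = 863.5 Gm = 8.635e+11 m.
From Kepler's third law, (T₁/T₂)² = (a₁/a₂)³, so T₁/T₂ = (a₁/a₂)^(3/2).
a₁/a₂ = 4.125e+08 / 8.635e+11 = 0.000477707.
T₁/T₂ = (0.000477707)^(3/2) ≈ 1.044e-05.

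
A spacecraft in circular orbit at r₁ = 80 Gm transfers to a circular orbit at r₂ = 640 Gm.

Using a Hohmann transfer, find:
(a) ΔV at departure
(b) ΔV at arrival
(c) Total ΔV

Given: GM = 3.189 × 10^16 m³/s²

Convert to SI: r₁ = 80 Gm = 8e+10 m; r₂ = 640 Gm = 6.4e+11 m.
Transfer semi-major axis: a_t = (r₁ + r₂)/2 = (8e+10 + 6.4e+11)/2 = 3.6e+11 m.
Circular speeds: v₁ = √(GM/r₁) = 631.368 m/s, v₂ = √(GM/r₂) = 223.222 m/s.
Transfer speeds (vis-viva v² = GM(2/r − 1/a_t)): v₁ᵗ = 841.823 m/s, v₂ᵗ = 105.228 m/s.
(a) ΔV₁ = |v₁ᵗ − v₁| ≈ 210.5 m/s = 210.5 m/s.
(b) ΔV₂ = |v₂ − v₂ᵗ| ≈ 118 m/s = 118 m/s.
(c) ΔV_total = ΔV₁ + ΔV₂ ≈ 328.5 m/s = 328.5 m/s.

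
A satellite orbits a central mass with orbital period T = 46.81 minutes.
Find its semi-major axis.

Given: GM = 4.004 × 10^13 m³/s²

Convert to SI: T = 46.81 minutes = 2808.6 s.
Invert Kepler's third law: a = (GM · T² / (4π²))^(1/3).
Substituting T = 2808.6 s and GM = 4.004e+13 m³/s²:
a = (4.004e+13 · (2808.6)² / (4π²))^(1/3) m
a ≈ 2e+06 m = 2 Mm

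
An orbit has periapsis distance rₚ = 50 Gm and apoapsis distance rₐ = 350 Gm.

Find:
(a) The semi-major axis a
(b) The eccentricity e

Convert to SI: rₚ = 50 Gm = 5e+10 m; rₐ = 350 Gm = 3.5e+11 m.
(a) a = (rₚ + rₐ) / 2 = (5e+10 + 3.5e+11) / 2 ≈ 2e+11 m = 200 Gm.
(b) e = (rₐ − rₚ) / (rₐ + rₚ) = (3.5e+11 − 5e+10) / (3.5e+11 + 5e+10) ≈ 0.75.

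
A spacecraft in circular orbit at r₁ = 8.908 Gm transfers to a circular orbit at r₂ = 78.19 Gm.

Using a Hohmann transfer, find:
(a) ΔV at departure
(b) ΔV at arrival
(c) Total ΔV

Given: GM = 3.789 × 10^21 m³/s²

Convert to SI: r₁ = 8.908 Gm = 8.908e+09 m; r₂ = 78.19 Gm = 7.819e+10 m.
Transfer semi-major axis: a_t = (r₁ + r₂)/2 = (8.908e+09 + 7.819e+10)/2 = 4.3549e+10 m.
Circular speeds: v₁ = √(GM/r₁) = 652187 m/s, v₂ = √(GM/r₂) = 220134 m/s.
Transfer speeds (vis-viva v² = GM(2/r − 1/a_t)): v₁ᵗ = 873894 m/s, v₂ᵗ = 99560.6 m/s.
(a) ΔV₁ = |v₁ᵗ − v₁| ≈ 2.217e+05 m/s = 221.7 km/s.
(b) ΔV₂ = |v₂ − v₂ᵗ| ≈ 1.206e+05 m/s = 120.6 km/s.
(c) ΔV_total = ΔV₁ + ΔV₂ ≈ 3.423e+05 m/s = 342.3 km/s.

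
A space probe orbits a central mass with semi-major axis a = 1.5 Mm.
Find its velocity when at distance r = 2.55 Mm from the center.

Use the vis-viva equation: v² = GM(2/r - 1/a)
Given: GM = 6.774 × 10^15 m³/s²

Convert to SI: a = 1.5 Mm = 1.5e+06 m; r = 2.55 Mm = 2.55e+06 m.
Vis-viva: v = √(GM · (2/r − 1/a)).
2/r − 1/a = 2/2.55e+06 − 1/1.5e+06 = 1.17647e-07 m⁻¹.
v = √(6.774e+15 · 1.17647e-07) m/s ≈ 2.823e+04 m/s = 28.23 km/s.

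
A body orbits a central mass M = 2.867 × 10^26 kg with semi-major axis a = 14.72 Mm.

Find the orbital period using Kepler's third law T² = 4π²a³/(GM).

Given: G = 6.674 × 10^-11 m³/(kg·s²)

Convert to SI: a = 14.72 Mm = 1.472e+07 m.
GM = G · M = 6.674e-11 · 2.867e+26 = 1.91344e+16 m³/s².
Kepler's third law: T = 2π √(a³ / GM).
Substituting a = 1.472e+07 m and GM = 1.91344e+16 m³/s²:
T = 2π √((1.472e+07)³ / 1.91344e+16) s
T ≈ 2565 s = 42.75 minutes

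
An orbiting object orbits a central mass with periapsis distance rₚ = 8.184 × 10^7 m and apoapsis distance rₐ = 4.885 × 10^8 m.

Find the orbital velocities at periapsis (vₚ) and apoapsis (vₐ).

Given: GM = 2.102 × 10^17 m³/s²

Use the vis-viva equation v² = GM(2/r − 1/a) with a = (rₚ + rₐ)/2 = (8.184e+07 + 4.885e+08)/2 = 2.8517e+08 m.
vₚ = √(GM · (2/rₚ − 1/a)) = √(2.102e+17 · (2/8.184e+07 − 1/2.8517e+08)) m/s ≈ 6.633e+04 m/s = 66.33 km/s.
vₐ = √(GM · (2/rₐ − 1/a)) = √(2.102e+17 · (2/4.885e+08 − 1/2.8517e+08)) m/s ≈ 1.111e+04 m/s = 11.11 km/s.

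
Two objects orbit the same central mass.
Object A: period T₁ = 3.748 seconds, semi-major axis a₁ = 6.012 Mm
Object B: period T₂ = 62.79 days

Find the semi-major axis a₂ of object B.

Convert to SI: a₁ = 6.012 Mm = 6.012e+06 m; T₂ = 62.79 days = 5.42506e+06 s.
Kepler's third law: (T₁/T₂)² = (a₁/a₂)³ ⇒ a₂ = a₁ · (T₂/T₁)^(2/3).
T₂/T₁ = 5.42506e+06 / 3.748 = 1.44745e+06.
a₂ = 6.012e+06 · (1.44745e+06)^(2/3) m ≈ 7.693e+10 m = 76.93 Gm.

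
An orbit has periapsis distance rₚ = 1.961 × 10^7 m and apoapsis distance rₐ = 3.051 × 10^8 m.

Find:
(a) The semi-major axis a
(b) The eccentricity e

(a) a = (rₚ + rₐ) / 2 = (1.961e+07 + 3.051e+08) / 2 ≈ 1.624e+08 m = 1.624 × 10^8 m.
(b) e = (rₐ − rₚ) / (rₐ + rₚ) = (3.051e+08 − 1.961e+07) / (3.051e+08 + 1.961e+07) ≈ 0.8792.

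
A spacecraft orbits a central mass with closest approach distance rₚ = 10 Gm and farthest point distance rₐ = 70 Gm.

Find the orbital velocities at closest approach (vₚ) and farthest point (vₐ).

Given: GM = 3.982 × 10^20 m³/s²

Convert to SI: rₚ = 10 Gm = 1e+10 m; rₐ = 70 Gm = 7e+10 m.
Use the vis-viva equation v² = GM(2/r − 1/a) with a = (rₚ + rₐ)/2 = (1e+10 + 7e+10)/2 = 4e+10 m.
vₚ = √(GM · (2/rₚ − 1/a)) = √(3.982e+20 · (2/1e+10 − 1/4e+10)) m/s ≈ 2.64e+05 m/s = 264 km/s.
vₐ = √(GM · (2/rₐ − 1/a)) = √(3.982e+20 · (2/7e+10 − 1/4e+10)) m/s ≈ 3.771e+04 m/s = 37.71 km/s.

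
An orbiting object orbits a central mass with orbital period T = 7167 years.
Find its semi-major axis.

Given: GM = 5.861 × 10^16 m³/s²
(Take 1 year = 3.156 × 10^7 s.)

Convert to SI: T = 7167 years = 2.26191e+11 s.
Invert Kepler's third law: a = (GM · T² / (4π²))^(1/3).
Substituting T = 2.26191e+11 s and GM = 5.861e+16 m³/s²:
a = (5.861e+16 · (2.26191e+11)² / (4π²))^(1/3) m
a ≈ 4.235e+12 m = 4.235 Tm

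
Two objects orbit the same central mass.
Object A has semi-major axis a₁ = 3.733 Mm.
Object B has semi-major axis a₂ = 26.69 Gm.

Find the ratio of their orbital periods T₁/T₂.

Convert to SI: a₁ = 3.733 Mm = 3.733e+06 m; a₂ = 26.69 Gm = 2.669e+10 m.
From Kepler's third law, (T₁/T₂)² = (a₁/a₂)³, so T₁/T₂ = (a₁/a₂)^(3/2).
a₁/a₂ = 3.733e+06 / 2.669e+10 = 0.000139865.
T₁/T₂ = (0.000139865)^(3/2) ≈ 1.654e-06.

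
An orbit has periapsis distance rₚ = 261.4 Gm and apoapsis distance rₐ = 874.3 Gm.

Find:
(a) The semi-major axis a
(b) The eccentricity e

Convert to SI: rₚ = 261.4 Gm = 2.614e+11 m; rₐ = 874.3 Gm = 8.743e+11 m.
(a) a = (rₚ + rₐ) / 2 = (2.614e+11 + 8.743e+11) / 2 ≈ 5.678e+11 m = 567.9 Gm.
(b) e = (rₐ − rₚ) / (rₐ + rₚ) = (8.743e+11 − 2.614e+11) / (8.743e+11 + 2.614e+11) ≈ 0.5397.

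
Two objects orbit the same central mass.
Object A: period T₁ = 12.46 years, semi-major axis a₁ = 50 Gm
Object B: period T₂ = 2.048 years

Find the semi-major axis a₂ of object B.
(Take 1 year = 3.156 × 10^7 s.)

Convert to SI: T₁ = 12.46 years = 3.93238e+08 s; a₁ = 50 Gm = 5e+10 m; T₂ = 2.048 years = 6.46349e+07 s.
Kepler's third law: (T₁/T₂)² = (a₁/a₂)³ ⇒ a₂ = a₁ · (T₂/T₁)^(2/3).
T₂/T₁ = 6.46349e+07 / 3.93238e+08 = 0.164366.
a₂ = 5e+10 · (0.164366)^(2/3) m ≈ 1.5e+10 m = 15 Gm.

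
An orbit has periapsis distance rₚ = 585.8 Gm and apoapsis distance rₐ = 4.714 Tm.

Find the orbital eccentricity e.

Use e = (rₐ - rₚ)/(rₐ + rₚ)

Convert to SI: rₚ = 585.8 Gm = 5.858e+11 m; rₐ = 4.714 Tm = 4.714e+12 m.
e = (rₐ − rₚ) / (rₐ + rₚ).
e = (4.714e+12 − 5.858e+11) / (4.714e+12 + 5.858e+11) = 4.1282e+12 / 5.2998e+12 ≈ 0.7789.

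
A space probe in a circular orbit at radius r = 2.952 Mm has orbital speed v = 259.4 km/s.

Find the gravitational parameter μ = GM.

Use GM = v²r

Convert to SI: r = 2.952 Mm = 2.952e+06 m; v = 259.4 km/s = 259400 m/s.
For a circular orbit v² = GM/r, so GM = v² · r.
GM = (259400)² · 2.952e+06 m³/s² ≈ 1.986e+17 m³/s² = 1.986 × 10^17 m³/s².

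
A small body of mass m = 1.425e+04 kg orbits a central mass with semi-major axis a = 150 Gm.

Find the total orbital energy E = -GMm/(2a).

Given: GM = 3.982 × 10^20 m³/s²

Convert to SI: a = 150 Gm = 1.5e+11 m.
E = −GMm / (2a).
E = −3.982e+20 · 1.425e+04 / (2 · 1.5e+11) J ≈ -1.891e+13 J = -18.91 TJ.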